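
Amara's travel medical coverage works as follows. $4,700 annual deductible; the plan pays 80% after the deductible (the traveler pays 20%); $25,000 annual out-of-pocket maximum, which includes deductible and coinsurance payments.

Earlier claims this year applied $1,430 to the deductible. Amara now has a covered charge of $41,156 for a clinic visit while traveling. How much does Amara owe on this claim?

$10,847.20

Remaining deductible: $4,700 − $1,430 = $3,270.
After the $3,270 deductible portion, $41,156 − $3,270 = $37,886 is subject to coinsurance.
Traveler's 20% share of $37,886 is $7,577.20.
Traveler responsibility before any cap: $3,270 + $7,577.20 = $10,847.20.
Total out-of-pocket so far would be $1,430 + $10,847.20 = $12,277.20, below the $25,000 cap — no reduction.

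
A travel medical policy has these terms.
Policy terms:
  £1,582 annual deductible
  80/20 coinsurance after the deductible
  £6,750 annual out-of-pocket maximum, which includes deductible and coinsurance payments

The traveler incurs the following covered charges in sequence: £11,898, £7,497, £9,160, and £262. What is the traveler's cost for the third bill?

£1,605.40

Bill 1, £11,898: £1,582 to deductible, leaving £10,316; 20% of £10,316 = £2,063.20. Traveler pays £3,645.20; OOP now £3,645.20.
Bill 2, £7,497: deductible already satisfied, so traveler's share is 20% × £7,497 = £1,499.40. Traveler pays £1,499.40; OOP now £5,144.60.
Bill 3, £9,160: deductible already satisfied, so traveler's share is 20% × £9,160 = £1,832. Adding that to £5,144.60 gives £6,976.60, past the £6,750 cap; traveler pays only £6,750 − £5,144.60 = £1,605.40.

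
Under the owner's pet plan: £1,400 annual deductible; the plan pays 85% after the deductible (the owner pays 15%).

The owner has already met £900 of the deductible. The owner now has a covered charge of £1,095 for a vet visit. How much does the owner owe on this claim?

£589.25

Remaining deductible: £1,400 − £900 = £500.
The remaining £595 (= £1,095 − £500) moves to coinsurance.
Coinsurance: £595 × 15% = £89.25.
Owner responsibility: £500 + £89.25 = £589.25.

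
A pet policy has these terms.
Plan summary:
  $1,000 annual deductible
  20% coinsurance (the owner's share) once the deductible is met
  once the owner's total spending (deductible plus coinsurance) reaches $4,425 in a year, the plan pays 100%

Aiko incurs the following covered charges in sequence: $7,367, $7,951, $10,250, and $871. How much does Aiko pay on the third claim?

$561.40

Bill 1, $7,367: $1,000 to deductible, leaving $6,367; 20% of $6,367 = $1,273.40. Cost to owner: $2,273.40. OOP to date $2,273.40.
Bill 2, $7,951: deductible already satisfied, so owner's share is 20% × $7,951 = $1,590.20. Cost to owner: $1,590.20. OOP to date $3,863.60.
Bill 3, $10,250: deductible met; 20% of $10,250 = $2,050. That would push OOP to $5,913.60, over the $4,425 cap, so owner pays $4,425 − $3,863.60 = $561.40.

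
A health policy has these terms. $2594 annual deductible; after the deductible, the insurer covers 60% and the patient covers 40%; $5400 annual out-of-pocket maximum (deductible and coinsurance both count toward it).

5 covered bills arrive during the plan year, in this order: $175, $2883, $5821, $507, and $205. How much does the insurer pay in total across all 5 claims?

#1 ($175): entire amount goes to the deductible. Cost to patient: $175. OOP to date $175. Insurer: $175 − $175 = $0.
#2 ($2883): $2419 finishes the deductible; $464 goes to coinsurance; coinsurance $464 × 40% = $185.60. Patient pays $2604.60; OOP now $2779.60. Insurer: $2883 − $2604.60 = $278.40.
#3 ($5821): deductible already satisfied, so patient's share is 40% × $5821 = $2328.40. Patient owes $2328.40 (running OOP $5108). Plan pays $5821 − $2328.40 = $3492.60.
#4 ($507): 40% coinsurance on $507 = $202.80. Patient owes $202.80 (running OOP $5310.80). Plan pays $507 − $202.80 = $304.20.
#5 ($205): deductible already satisfied, so patient's share is 40% × $205 = $82. Patient owes $82 (running OOP $5392.80). Plan pays $205 − $82 = $123.
Insurer total = bills − patient's total = $9591 − $5392.80 = $4198.20.

$4198.20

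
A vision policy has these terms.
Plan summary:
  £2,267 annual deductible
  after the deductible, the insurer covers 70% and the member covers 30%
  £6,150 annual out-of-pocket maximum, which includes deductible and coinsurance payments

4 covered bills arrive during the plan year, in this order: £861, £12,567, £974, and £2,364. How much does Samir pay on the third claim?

£292.20

Bill 1, £861: fully absorbed by the deductible. Member owes £861 (running OOP £861).
Bill 2, £12,567: deductible takes £1,406, £11,161 remains; 30% of £11,161 = £3,348.30. Member pays £4,754.30; OOP now £5,615.30.
Bill 3, £974: 30% coinsurance on £974 = £292.20. Member pays £292.20; OOP now £5,907.50.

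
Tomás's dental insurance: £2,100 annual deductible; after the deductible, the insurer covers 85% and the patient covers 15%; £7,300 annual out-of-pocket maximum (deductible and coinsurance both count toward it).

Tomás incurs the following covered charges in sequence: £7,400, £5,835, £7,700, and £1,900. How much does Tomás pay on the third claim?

£1,155

Claim 1 — £7,400: deductible takes £2,100, £5,300 remains; 15% of £5,300 = £795. Cost to patient: £2,895. OOP to date £2,895.
Claim 2 — £5,835: 15% coinsurance on £5,835 = £875.25. Patient pays £875.25; OOP now £3,770.25.
Claim 3 — £7,700: deductible met; 15% of £7,700 = £1,155. Patient pays £1,155; OOP now £4,925.25.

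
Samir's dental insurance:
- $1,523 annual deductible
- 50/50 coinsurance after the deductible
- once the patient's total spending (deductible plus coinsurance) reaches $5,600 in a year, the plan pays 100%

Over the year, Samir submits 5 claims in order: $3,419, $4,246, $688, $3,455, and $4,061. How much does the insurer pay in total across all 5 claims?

Bill 1, $3,419: deductible takes $1,523, $1,896 remains; coinsurance $1,896 × 50% = $948. Patient owes $2,471 (running OOP $2,471). Insurer: $3,419 − $2,471 = $948.
Bill 2, $4,246: deductible already satisfied, so patient's share is 50% × $4,246 = $2,123. Patient owes $2,123 (running OOP $4,594). Insurer: $4,246 − $2,123 = $2,123.
Bill 3, $688: 50% coinsurance on $688 = $344. Cost to patient: $344. OOP to date $4,938. Insurer: $688 − $344 = $344.
Bill 4, $3,455: deductible met; 50% of $3,455 = $1,727.50. OOP would hit $6,665.50 > $5,600, so the cap limits the patient to $5,600 − $4,938 = $662. Plan pays $3,455 − $662 = $2,793.
Bill 5, $4,061: 50% coinsurance on $4,061 = $2,030.50. That would push OOP to $7,630.50, over the $5,600 cap, so patient pays $5,600 − $5,600 = $0. Plan pays $4,061 − $0 = $4,061.
Insurer total: $948 + $2,123 + $344 + $2,793 + $4,061 = $10,269.

$10,269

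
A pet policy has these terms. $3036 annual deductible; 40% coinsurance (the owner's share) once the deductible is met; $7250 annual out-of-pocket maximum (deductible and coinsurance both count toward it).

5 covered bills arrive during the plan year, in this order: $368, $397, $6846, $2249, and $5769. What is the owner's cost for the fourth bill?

Claim 1 — $368: fully absorbed by the deductible. Owner pays $368; OOP now $368.
Claim 2 — $397: entire amount goes to the deductible. Cost to owner: $397. OOP to date $765.
Claim 3 — $6846: $2271 finishes the deductible; $4575 goes to coinsurance; owner's 40% is $1830. Owner pays $4101; OOP now $4866.
Claim 4 — $2249: 40% coinsurance on $2249 = $899.60. Owner owes $899.60 (running OOP $5765.60).

$899.60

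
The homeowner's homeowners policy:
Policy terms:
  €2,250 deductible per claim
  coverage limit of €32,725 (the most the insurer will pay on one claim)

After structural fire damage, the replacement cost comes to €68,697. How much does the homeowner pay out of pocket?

After the deductible, €68,697 − €2,250 = €66,447 remains.
€66,447 exceeds the €32,725 limit, so the insurer pays the limit: €32,725.
Homeowner's share is the uncovered remainder: €68,697 − €32,725 = €35,972.

€35,972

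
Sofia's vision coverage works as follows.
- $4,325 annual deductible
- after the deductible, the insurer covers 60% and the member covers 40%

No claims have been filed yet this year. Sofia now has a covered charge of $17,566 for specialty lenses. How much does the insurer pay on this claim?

$7,944.60

Deductible not yet touched, so the first $4,325 of the bill goes to the deductible.
The remaining $13,241 (= $17,566 − $4,325) moves to coinsurance.
Member's 40% share of $13,241 is $5,296.40.
So the member owes $4,325 + $5,296.40 = $9,621.40.
Insurer pays the balance: $17,566 − $9,621.40 = $7,944.60.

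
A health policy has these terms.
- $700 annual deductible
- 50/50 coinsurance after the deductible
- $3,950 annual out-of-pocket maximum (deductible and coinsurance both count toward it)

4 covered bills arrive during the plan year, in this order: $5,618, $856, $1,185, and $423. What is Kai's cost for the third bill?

$363

Bill 1, $5,618: $700 to deductible, leaving $4,918; patient's 50% is $2,459. Patient owes $3,159 (running OOP $3,159).
Bill 2, $856: 50% coinsurance on $856 = $428. Patient owes $428 (running OOP $3,587).
Bill 3, $1,185: deductible met; 50% of $1,185 = $592.50. That would push OOP to $4,179.50, over the $3,950 cap, so patient pays $3,950 − $3,587 = $363.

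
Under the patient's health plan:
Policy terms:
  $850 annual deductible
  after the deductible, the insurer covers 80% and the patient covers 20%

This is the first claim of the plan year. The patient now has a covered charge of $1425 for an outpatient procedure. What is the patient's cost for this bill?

Nothing has been paid toward the $850 deductible, so the first $850 of this charge is applied there.
After the $850 deductible portion, $1425 − $850 = $575 is subject to coinsurance.
20% of $575 = $115 falls to the patient.
So the patient owes $850 + $115 = $965.

$965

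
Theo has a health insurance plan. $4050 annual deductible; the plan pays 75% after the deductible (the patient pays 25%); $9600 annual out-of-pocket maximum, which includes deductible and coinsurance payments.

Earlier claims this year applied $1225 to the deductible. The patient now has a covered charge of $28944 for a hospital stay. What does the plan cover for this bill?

Remaining deductible: $4050 − $1225 = $2825.
The remaining $26119 (= $28944 − $2825) moves to coinsurance.
Patient's 25% share of $26119 is $6529.75.
Patient responsibility before any cap: $2825 + $6529.75 = $9354.75.
Year-to-date out-of-pocket would reach $1225 + $9354.75 = $10579.75, above the $9600 maximum, so the patient pays only $9600 − $1225 = $8375.
The plan picks up $28944 − $8375 = $20569.

$20569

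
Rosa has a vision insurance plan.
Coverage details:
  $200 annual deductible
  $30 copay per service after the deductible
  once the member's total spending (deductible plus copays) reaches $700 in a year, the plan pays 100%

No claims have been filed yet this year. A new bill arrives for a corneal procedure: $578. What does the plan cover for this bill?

$348

Deductible not yet touched, so the first $200 of the bill goes to the deductible.
That leaves $578 − $200 = $378 for the copay.
Copay on this service: $30.
Member responsibility before any cap: $200 + $30 = $230.
Cumulative spending $0 + $230 = $230 stays under the $700 maximum.
The insurer covers the remainder: $578 − $230 = $348.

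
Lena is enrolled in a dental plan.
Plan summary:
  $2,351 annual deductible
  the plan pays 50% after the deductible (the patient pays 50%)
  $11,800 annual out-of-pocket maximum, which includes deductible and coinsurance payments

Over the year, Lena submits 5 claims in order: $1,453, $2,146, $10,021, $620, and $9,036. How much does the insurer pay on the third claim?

Bill 1, $1,453: fully absorbed by the deductible. Patient owes $1,453 (running OOP $1,453). Insurer: $1,453 − $1,453 = $0.
Bill 2, $2,146: $898 finishes the deductible; $1,248 goes to coinsurance; coinsurance $1,248 × 50% = $624. Patient owes $1,522 (running OOP $2,975). Plan pays $2,146 − $1,522 = $624.
Bill 3, $10,021: deductible met; 50% of $10,021 = $5,010.50. Cost to patient: $5,010.50. OOP to date $7,985.50. Plan pays $10,021 − $5,010.50 = $5,010.50.

$5,010.50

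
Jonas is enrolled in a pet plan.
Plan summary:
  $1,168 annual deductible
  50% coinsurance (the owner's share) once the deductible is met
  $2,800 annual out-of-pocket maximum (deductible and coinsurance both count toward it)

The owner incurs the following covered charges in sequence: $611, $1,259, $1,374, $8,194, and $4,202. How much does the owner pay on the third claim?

Bill 1, $611: fully absorbed by the deductible. Owner pays $611; OOP now $611.
Bill 2, $1,259: $557 finishes the deductible; $702 goes to coinsurance; owner's 50% is $351. Cost to owner: $908. OOP to date $1,519.
Bill 3, $1,374: 50% coinsurance on $1,374 = $687. Owner owes $687 (running OOP $2,206).

$687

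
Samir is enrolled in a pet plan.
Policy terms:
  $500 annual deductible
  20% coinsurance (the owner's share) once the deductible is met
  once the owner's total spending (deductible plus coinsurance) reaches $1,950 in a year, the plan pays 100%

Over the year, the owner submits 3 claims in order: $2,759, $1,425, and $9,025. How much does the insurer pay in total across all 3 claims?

Claim 1 ($2,759): $500 finishes the deductible; $2,259 goes to coinsurance; coinsurance $2,259 × 20% = $451.80. Cost to owner: $951.80. OOP to date $951.80. Insurer: $2,759 − $951.80 = $1,807.20.
Claim 2 ($1,425): 20% coinsurance on $1,425 = $285. Owner pays $285; OOP now $1,236.80. Insurer: $1,425 − $285 = $1,140.
Claim 3 ($9,025): 20% coinsurance on $9,025 = $1,805. Adding that to $1,236.80 gives $3,041.80, past the $1,950 cap; owner pays only $1,950 − $1,236.80 = $713.20. Insurer: $9,025 − $713.20 = $8,311.80.
Insurer total = bills − owner's total = $13,209 − $1,950 = $11,259.

$11,259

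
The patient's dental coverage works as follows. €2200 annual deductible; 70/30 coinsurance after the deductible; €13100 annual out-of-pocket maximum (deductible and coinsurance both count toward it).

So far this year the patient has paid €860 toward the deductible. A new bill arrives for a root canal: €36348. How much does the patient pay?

€860 of the €2200 deductible is already met, leaving €1340.
The remaining €35008 (= €36348 − €1340) moves to coinsurance.
30% of €35008 = €10502.40 falls to the patient.
Patient responsibility before any cap: €1340 + €10502.40 = €11842.40.
Cumulative spending €860 + €11842.40 = €12702.40 stays under the €13100 maximum.

€11842.40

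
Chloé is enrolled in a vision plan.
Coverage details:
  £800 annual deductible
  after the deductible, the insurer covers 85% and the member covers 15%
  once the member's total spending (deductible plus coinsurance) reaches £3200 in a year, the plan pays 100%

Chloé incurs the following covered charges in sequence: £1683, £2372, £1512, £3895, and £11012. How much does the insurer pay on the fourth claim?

£3310.75

Claim 1 (£1683): £800 to deductible, leaving £883; coinsurance £883 × 15% = £132.45. Member pays £932.45; OOP now £932.45. Plan pays £1683 − £932.45 = £750.55.
Claim 2 (£2372): deductible already satisfied, so member's share is 15% × £2372 = £355.80. Member owes £355.80 (running OOP £1288.25). Plan pays £2372 − £355.80 = £2016.20.
Claim 3 (£1512): deductible already satisfied, so member's share is 15% × £1512 = £226.80. Member owes £226.80 (running OOP £1515.05). Plan pays £1512 − £226.80 = £1285.20.
Claim 4 (£3895): deductible already satisfied, so member's share is 15% × £3895 = £584.25. Member owes £584.25 (running OOP £2099.30). Plan pays £3895 − £584.25 = £3310.75.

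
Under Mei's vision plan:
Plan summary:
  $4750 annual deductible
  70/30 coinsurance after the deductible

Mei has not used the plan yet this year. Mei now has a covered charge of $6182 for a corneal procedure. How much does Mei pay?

Nothing has been paid toward the $4750 deductible, so the first $4750 of this charge is applied there.
That leaves $6182 − $4750 = $1432 for coinsurance.
Coinsurance: $1432 × 30% = $429.60.
Member responsibility: $4750 + $429.60 = $5179.60.

$5179.60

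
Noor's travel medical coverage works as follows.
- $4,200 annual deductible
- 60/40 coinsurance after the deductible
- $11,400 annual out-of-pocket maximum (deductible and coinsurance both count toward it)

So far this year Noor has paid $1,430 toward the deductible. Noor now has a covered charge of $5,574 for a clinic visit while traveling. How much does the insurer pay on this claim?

$1,682.40

$1,430 of the $4,200 deductible is already met, leaving $2,770.
The remaining $2,804 (= $5,574 − $2,770) moves to coinsurance.
Traveler's 40% share of $2,804 is $1,121.60.
So the traveler owes $2,770 + $1,121.60 = $3,891.60 before any cap.
Year-to-date out-of-pocket becomes $1,430 + $3,891.60 = $5,321.60, still under the $11,400 maximum, so no cap applies.
The insurer covers the remainder: $5,574 − $3,891.60 = $1,682.40.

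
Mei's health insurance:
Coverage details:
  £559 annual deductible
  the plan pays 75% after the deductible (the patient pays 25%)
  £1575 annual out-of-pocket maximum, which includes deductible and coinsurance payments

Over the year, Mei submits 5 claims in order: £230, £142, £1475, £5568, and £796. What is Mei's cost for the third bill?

Claim 1 (£230): entire amount goes to the deductible. Cost to patient: £230. OOP to date £230.
Claim 2 (£142): entire amount goes to the deductible. Patient owes £142 (running OOP £372).
Claim 3 (£1475): deductible takes £187, £1288 remains; coinsurance £1288 × 25% = £322. Patient owes £509 (running OOP £881).

£509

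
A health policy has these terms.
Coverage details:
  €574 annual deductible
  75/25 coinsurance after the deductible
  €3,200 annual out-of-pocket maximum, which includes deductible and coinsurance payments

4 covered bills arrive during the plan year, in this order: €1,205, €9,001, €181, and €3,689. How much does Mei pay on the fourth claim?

Bill 1, €1,205: €574 to deductible, leaving €631; patient's 25% is €157.75. Patient owes €731.75 (running OOP €731.75).
Bill 2, €9,001: 25% coinsurance on €9,001 = €2,250.25. Patient pays €2,250.25; OOP now €2,982.
Bill 3, €181: 25% coinsurance on €181 = €45.25. Patient pays €45.25; OOP now €3,027.25.
Bill 4, €3,689: 25% coinsurance on €3,689 = €922.25. OOP would hit €3,949.50 > €3,200, so the cap limits the patient to €3,200 − €3,027.25 = €172.75.

€172.75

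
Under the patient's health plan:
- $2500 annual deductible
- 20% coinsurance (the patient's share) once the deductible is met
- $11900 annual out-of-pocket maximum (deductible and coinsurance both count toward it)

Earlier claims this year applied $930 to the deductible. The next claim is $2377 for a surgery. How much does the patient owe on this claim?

Remaining deductible: $2500 − $930 = $1570.
That leaves $2377 − $1570 = $807 for coinsurance.
20% of $807 = $161.40 falls to the patient.
Patient responsibility before any cap: $1570 + $161.40 = $1731.40.
Year-to-date out-of-pocket becomes $930 + $1731.40 = $2661.40, still under the $11900 maximum, so no cap applies.

$1731.40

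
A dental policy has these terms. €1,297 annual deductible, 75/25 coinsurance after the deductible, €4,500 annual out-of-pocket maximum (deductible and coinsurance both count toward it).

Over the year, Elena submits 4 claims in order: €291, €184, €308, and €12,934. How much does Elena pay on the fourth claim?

€3,619

Bill 1, €291: fully absorbed by the deductible. Patient pays €291; OOP now €291.
Bill 2, €184: fully absorbed by the deductible. Patient owes €184 (running OOP €475).
Bill 3, €308: fully absorbed by the deductible. Patient owes €308 (running OOP €783).
Bill 4, €12,934: €514 finishes the deductible; €12,420 goes to coinsurance; patient's 25% is €3,105. Patient owes €3,619 (running OOP €4,402).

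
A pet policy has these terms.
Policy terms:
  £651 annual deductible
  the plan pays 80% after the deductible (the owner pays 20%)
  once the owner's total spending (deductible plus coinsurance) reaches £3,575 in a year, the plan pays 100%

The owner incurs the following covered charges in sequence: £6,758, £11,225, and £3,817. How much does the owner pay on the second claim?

£1,702.60

Claim 1 — £6,758: deductible takes £651, £6,107 remains; owner's 20% is £1,221.40. Owner pays £1,872.40; OOP now £1,872.40.
Claim 2 — £11,225: deductible already satisfied, so owner's share is 20% × £11,225 = £2,245. That would push OOP to £4,117.40, over the £3,575 cap, so owner pays £3,575 − £1,872.40 = £1,702.60.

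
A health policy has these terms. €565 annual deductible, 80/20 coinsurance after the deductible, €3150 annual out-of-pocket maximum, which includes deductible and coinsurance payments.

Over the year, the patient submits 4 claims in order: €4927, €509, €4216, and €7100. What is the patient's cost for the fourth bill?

Claim 1 (€4927): €565 to deductible, leaving €4362; coinsurance €4362 × 20% = €872.40. Cost to patient: €1437.40. OOP to date €1437.40.
Claim 2 (€509): deductible met; 20% of €509 = €101.80. Cost to patient: €101.80. OOP to date €1539.20.
Claim 3 (€4216): 20% coinsurance on €4216 = €843.20. Patient owes €843.20 (running OOP €2382.40).
Claim 4 (€7100): 20% coinsurance on €7100 = €1420. Adding that to €2382.40 gives €3802.40, past the €3150 cap; patient pays only €3150 − €2382.40 = €767.60.

€767.60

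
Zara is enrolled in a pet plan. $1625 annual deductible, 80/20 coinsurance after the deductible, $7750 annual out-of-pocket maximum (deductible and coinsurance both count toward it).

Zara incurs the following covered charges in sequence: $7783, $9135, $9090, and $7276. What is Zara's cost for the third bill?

$1818

Claim 1 ($7783): $1625 to deductible, leaving $6158; owner's 20% is $1231.60. Owner owes $2856.60 (running OOP $2856.60).
Claim 2 ($9135): deductible met; 20% of $9135 = $1827. Owner owes $1827 (running OOP $4683.60).
Claim 3 ($9090): 20% coinsurance on $9090 = $1818. Cost to owner: $1818. OOP to date $6501.60.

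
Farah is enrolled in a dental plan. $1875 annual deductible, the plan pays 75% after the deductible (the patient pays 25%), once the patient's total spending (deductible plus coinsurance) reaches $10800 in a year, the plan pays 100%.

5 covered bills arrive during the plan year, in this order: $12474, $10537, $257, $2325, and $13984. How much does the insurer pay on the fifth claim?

Claim 1 ($12474): $1875 to deductible, leaving $10599; coinsurance $10599 × 25% = $2649.75. Patient owes $4524.75 (running OOP $4524.75). Plan pays $12474 − $4524.75 = $7949.25.
Claim 2 ($10537): deductible already satisfied, so patient's share is 25% × $10537 = $2634.25. Patient owes $2634.25 (running OOP $7159). Plan pays $10537 − $2634.25 = $7902.75.
Claim 3 ($257): deductible already satisfied, so patient's share is 25% × $257 = $64.25. Patient pays $64.25; OOP now $7223.25. Plan pays $257 − $64.25 = $192.75.
Claim 4 ($2325): 25% coinsurance on $2325 = $581.25. Patient pays $581.25; OOP now $7804.50. Insurer: $2325 − $581.25 = $1743.75.
Claim 5 ($13984): deductible already satisfied, so patient's share is 25% × $13984 = $3496. Adding that to $7804.50 gives $11300.50, past the $10800 cap; patient pays only $10800 − $7804.50 = $2995.50. Plan pays $13984 − $2995.50 = $10988.50.

$10988.50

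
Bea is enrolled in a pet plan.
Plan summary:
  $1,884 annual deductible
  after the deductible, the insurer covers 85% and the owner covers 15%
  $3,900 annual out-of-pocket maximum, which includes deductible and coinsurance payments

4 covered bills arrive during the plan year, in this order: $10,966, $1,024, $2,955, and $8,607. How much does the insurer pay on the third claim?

Claim 1 ($10,966): $1,884 to deductible, leaving $9,082; coinsurance $9,082 × 15% = $1,362.30. Cost to owner: $3,246.30. OOP to date $3,246.30. Plan pays $10,966 − $3,246.30 = $7,719.70.
Claim 2 ($1,024): deductible already satisfied, so owner's share is 15% × $1,024 = $153.60. Owner pays $153.60; OOP now $3,399.90. Insurer: $1,024 − $153.60 = $870.40.
Claim 3 ($2,955): deductible met; 15% of $2,955 = $443.25. Owner pays $443.25; OOP now $3,843.15. Plan pays $2,955 − $443.25 = $2,511.75.

$2,511.75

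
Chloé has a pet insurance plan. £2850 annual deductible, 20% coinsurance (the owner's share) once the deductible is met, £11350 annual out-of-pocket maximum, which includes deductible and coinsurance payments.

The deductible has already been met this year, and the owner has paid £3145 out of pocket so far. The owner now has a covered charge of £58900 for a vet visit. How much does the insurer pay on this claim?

The deductible is already satisfied, so the full bill goes to coinsurance.
20% of £58900 = £11780 falls to the owner.
That would bring total out-of-pocket to £14925, past the £11350 cap. The owner is capped at £11350 − £3145 = £8205 on this claim.
Insurer pays the balance: £58900 − £8205 = £50695.

£50695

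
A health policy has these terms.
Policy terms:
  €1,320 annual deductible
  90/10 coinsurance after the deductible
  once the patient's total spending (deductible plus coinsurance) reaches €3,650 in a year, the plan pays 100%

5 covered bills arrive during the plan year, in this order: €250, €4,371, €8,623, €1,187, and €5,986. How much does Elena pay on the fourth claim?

€118.70

Bill 1, €250: fully absorbed by the deductible. Cost to patient: €250. OOP to date €250.
Bill 2, €4,371: €1,070 finishes the deductible; €3,301 goes to coinsurance; coinsurance €3,301 × 10% = €330.10. Cost to patient: €1,400.10. OOP to date €1,650.10.
Bill 3, €8,623: deductible met; 10% of €8,623 = €862.30. Patient owes €862.30 (running OOP €2,512.40).
Bill 4, €1,187: 10% coinsurance on €1,187 = €118.70. Patient owes €118.70 (running OOP €2,631.10).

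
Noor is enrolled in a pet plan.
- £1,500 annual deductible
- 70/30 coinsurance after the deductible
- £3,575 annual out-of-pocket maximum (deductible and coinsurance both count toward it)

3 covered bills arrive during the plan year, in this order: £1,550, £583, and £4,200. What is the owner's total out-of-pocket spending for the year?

£2,949.90

Claim 1 — £1,550: £1,500 finishes the deductible; £50 goes to coinsurance; 30% of £50 = £15. Cost to owner: £1,515. OOP to date £1,515.
Claim 2 — £583: deductible met; 30% of £583 = £174.90. Owner pays £174.90; OOP now £1,689.90.
Claim 3 — £4,200: deductible met; 30% of £4,200 = £1,260. Owner owes £1,260 (running OOP £2,949.90).
Total paid by the owner: £1,515 + £174.90 + £1,260 = £2,949.90.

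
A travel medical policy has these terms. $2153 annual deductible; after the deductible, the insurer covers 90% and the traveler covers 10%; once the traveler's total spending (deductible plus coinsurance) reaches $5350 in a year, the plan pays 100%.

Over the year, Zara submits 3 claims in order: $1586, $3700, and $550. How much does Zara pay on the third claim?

Bill 1, $1586: entire amount goes to the deductible. Traveler pays $1586; OOP now $1586.
Bill 2, $3700: $567 to deductible, leaving $3133; traveler's 10% is $313.30. Traveler pays $880.30; OOP now $2466.30.
Bill 3, $550: deductible already satisfied, so traveler's share is 10% × $550 = $55. Cost to traveler: $55. OOP to date $2521.30.

$55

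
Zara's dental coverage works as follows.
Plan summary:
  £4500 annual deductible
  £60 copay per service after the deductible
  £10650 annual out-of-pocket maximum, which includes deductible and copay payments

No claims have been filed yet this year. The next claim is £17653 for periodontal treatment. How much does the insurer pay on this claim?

£13093

The full £4500 deductible is still open; £4500 of this bill applies to it.
That leaves £17653 − £4500 = £13153 for the copay.
Copay on this service: £60.
That puts the patient's cost at £4500 + £60 = £4560 before any cap.
Year-to-date out-of-pocket becomes £0 + £4560 = £4560, still under the £10650 maximum, so no cap applies.
The plan picks up £17653 − £4560 = £13093.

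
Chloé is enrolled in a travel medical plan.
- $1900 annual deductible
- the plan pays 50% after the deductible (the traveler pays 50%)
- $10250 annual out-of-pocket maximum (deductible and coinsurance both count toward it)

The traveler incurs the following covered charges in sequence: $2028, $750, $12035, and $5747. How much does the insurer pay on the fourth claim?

Claim 1 — $2028: deductible takes $1900, $128 remains; 50% of $128 = $64. Traveler owes $1964 (running OOP $1964). Insurer: $2028 − $1964 = $64.
Claim 2 — $750: deductible already satisfied, so traveler's share is 50% × $750 = $375. Traveler pays $375; OOP now $2339. Plan pays $750 − $375 = $375.
Claim 3 — $12035: deductible already satisfied, so traveler's share is 50% × $12035 = $6017.50. Cost to traveler: $6017.50. OOP to date $8356.50. Insurer: $12035 − $6017.50 = $6017.50.
Claim 4 — $5747: deductible met; 50% of $5747 = $2873.50. OOP would hit $11230 > $10250, so the cap limits the traveler to $10250 − $8356.50 = $1893.50. Plan pays $5747 − $1893.50 = $3853.50.

$3853.50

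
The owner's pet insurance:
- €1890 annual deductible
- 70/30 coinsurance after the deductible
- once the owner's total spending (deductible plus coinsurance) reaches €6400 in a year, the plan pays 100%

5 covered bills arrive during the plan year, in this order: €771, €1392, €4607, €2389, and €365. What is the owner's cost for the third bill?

Bill 1, €771: fully absorbed by the deductible. Owner owes €771 (running OOP €771).
Bill 2, €1392: €1119 to deductible, leaving €273; owner's 30% is €81.90. Owner pays €1200.90; OOP now €1971.90.
Bill 3, €4607: deductible already satisfied, so owner's share is 30% × €4607 = €1382.10. Owner pays €1382.10; OOP now €3354.

€1382.10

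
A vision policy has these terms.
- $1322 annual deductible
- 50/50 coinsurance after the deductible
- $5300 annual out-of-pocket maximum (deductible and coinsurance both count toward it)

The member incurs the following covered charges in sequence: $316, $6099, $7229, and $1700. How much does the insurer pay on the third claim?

Bill 1, $316: fully absorbed by the deductible. Cost to member: $316. OOP to date $316. Plan pays $316 − $316 = $0.
Bill 2, $6099: $1006 finishes the deductible; $5093 goes to coinsurance; 50% of $5093 = $2546.50. Member owes $3552.50 (running OOP $3868.50). Insurer: $6099 − $3552.50 = $2546.50.
Bill 3, $7229: 50% coinsurance on $7229 = $3614.50. That would push OOP to $7483, over the $5300 cap, so member pays $5300 − $3868.50 = $1431.50. Insurer: $7229 − $1431.50 = $5797.50.

$5797.50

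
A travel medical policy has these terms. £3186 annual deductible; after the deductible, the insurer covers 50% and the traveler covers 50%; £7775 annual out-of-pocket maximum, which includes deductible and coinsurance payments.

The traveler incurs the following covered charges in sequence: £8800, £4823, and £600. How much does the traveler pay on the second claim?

Claim 1 — £8800: £3186 to deductible, leaving £5614; coinsurance £5614 × 50% = £2807. Traveler owes £5993 (running OOP £5993).
Claim 2 — £4823: deductible met; 50% of £4823 = £2411.50. Adding that to £5993 gives £8404.50, past the £7775 cap; traveler pays only £7775 − £5993 = £1782.

£1782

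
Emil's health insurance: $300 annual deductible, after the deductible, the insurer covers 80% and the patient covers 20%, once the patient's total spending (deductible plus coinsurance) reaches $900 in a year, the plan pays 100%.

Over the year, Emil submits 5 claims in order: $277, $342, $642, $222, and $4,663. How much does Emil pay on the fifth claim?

Claim 1 — $277: all of it applies to the deductible. Cost to patient: $277. OOP to date $277.
Claim 2 — $342: $23 finishes the deductible; $319 goes to coinsurance; coinsurance $319 × 20% = $63.80. Patient pays $86.80; OOP now $363.80.
Claim 3 — $642: 20% coinsurance on $642 = $128.40. Cost to patient: $128.40. OOP to date $492.20.
Claim 4 — $222: 20% coinsurance on $222 = $44.40. Patient owes $44.40 (running OOP $536.60).
Claim 5 — $4,663: deductible met; 20% of $4,663 = $932.60. That would push OOP to $1,469.20, over the $900 cap, so patient pays $900 − $536.60 = $363.40.

$363.40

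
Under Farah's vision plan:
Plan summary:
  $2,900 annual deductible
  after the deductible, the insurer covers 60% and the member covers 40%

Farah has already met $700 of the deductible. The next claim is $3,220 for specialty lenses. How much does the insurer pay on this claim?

$612

$700 of the $2,900 deductible is already met, leaving $2,200.
The remaining $1,020 (= $3,220 − $2,200) moves to coinsurance.
Member's 40% share of $1,020 is $408.
That puts the member's cost at $2,200 + $408 = $2,608.
The plan picks up $3,220 − $2,608 = $612.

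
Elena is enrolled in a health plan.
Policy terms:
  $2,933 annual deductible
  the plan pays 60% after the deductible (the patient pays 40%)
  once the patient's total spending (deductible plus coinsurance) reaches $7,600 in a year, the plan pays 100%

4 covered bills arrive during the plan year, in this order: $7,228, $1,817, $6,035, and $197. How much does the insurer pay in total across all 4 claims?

$7,677

Claim 1 ($7,228): $2,933 finishes the deductible; $4,295 goes to coinsurance; 40% of $4,295 = $1,718. Patient owes $4,651 (running OOP $4,651). Plan pays $7,228 − $4,651 = $2,577.
Claim 2 ($1,817): 40% coinsurance on $1,817 = $726.80. Patient owes $726.80 (running OOP $5,377.80). Plan pays $1,817 − $726.80 = $1,090.20.
Claim 3 ($6,035): 40% coinsurance on $6,035 = $2,414. Adding that to $5,377.80 gives $7,791.80, past the $7,600 cap; patient pays only $7,600 − $5,377.80 = $2,222.20. Plan pays $6,035 − $2,222.20 = $3,812.80.
Claim 4 ($197): deductible already satisfied, so patient's share is 40% × $197 = $78.80. OOP would hit $7,678.80 > $7,600, so the cap limits the patient to $7,600 − $7,600 = $0. Plan pays $197 − $0 = $197.
Insurer total = bills − patient's total = $15,277 − $7,600 = $7,677.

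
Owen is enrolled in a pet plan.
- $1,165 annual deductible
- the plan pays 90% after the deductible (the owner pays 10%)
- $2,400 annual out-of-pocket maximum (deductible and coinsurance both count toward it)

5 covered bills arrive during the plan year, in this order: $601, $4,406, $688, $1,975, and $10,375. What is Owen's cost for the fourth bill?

$197.50

Bill 1, $601: fully absorbed by the deductible. Owner owes $601 (running OOP $601).
Bill 2, $4,406: deductible takes $564, $3,842 remains; owner's 10% is $384.20. Cost to owner: $948.20. OOP to date $1,549.20.
Bill 3, $688: deductible already satisfied, so owner's share is 10% × $688 = $68.80. Owner owes $68.80 (running OOP $1,618).
Bill 4, $1,975: deductible met; 10% of $1,975 = $197.50. Owner pays $197.50; OOP now $1,815.50.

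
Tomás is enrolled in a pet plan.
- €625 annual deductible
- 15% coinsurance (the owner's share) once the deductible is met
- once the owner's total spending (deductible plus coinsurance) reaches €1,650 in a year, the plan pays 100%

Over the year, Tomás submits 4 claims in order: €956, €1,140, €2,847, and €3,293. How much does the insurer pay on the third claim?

#1 (€956): €625 finishes the deductible; €331 goes to coinsurance; 15% of €331 = €49.65. Cost to owner: €674.65. OOP to date €674.65. Insurer: €956 − €674.65 = €281.35.
#2 (€1,140): deductible already satisfied, so owner's share is 15% × €1,140 = €171. Owner pays €171; OOP now €845.65. Plan pays €1,140 − €171 = €969.
#3 (€2,847): deductible already satisfied, so owner's share is 15% × €2,847 = €427.05. Owner owes €427.05 (running OOP €1,272.70). Insurer: €2,847 − €427.05 = €2,419.95.

€2,419.95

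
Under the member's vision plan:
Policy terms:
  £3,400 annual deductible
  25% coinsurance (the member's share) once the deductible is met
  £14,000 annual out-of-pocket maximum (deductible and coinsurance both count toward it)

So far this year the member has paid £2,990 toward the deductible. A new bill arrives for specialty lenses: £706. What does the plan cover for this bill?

Deductible still to meet: £3,400 − £2,990 = £410.
The remaining £296 (= £706 − £410) moves to coinsurance.
Member's 25% share of £296 is £74.
Member responsibility before any cap: £410 + £74 = £484.
Total out-of-pocket so far would be £2,990 + £484 = £3,474, below the £14,000 cap — no reduction.
The plan picks up £706 − £484 = £222.

£222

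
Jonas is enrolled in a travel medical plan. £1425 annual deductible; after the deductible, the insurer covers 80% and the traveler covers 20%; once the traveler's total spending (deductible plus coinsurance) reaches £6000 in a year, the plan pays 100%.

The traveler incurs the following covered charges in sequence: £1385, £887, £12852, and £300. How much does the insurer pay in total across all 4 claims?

£11199.20

Bill 1, £1385: entire amount goes to the deductible. Cost to traveler: £1385. OOP to date £1385. Plan pays £1385 − £1385 = £0.
Bill 2, £887: £40 to deductible, leaving £847; traveler's 20% is £169.40. Cost to traveler: £209.40. OOP to date £1594.40. Insurer: £887 − £209.40 = £677.60.
Bill 3, £12852: deductible already satisfied, so traveler's share is 20% × £12852 = £2570.40. Traveler owes £2570.40 (running OOP £4164.80). Insurer: £12852 − £2570.40 = £10281.60.
Bill 4, £300: deductible met; 20% of £300 = £60. Traveler owes £60 (running OOP £4224.80). Plan pays £300 − £60 = £240.
Insurer total: £0 + £677.60 + £10281.60 + £240 = £11199.20.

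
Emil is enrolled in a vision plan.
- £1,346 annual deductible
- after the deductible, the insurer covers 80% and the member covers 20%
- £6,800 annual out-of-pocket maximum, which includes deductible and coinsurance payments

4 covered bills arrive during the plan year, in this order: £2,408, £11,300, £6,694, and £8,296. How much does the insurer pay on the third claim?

Claim 1 (£2,408): deductible takes £1,346, £1,062 remains; member's 20% is £212.40. Cost to member: £1,558.40. OOP to date £1,558.40. Plan pays £2,408 − £1,558.40 = £849.60.
Claim 2 (£11,300): 20% coinsurance on £11,300 = £2,260. Cost to member: £2,260. OOP to date £3,818.40. Insurer: £11,300 − £2,260 = £9,040.
Claim 3 (£6,694): 20% coinsurance on £6,694 = £1,338.80. Member pays £1,338.80; OOP now £5,157.20. Plan pays £6,694 − £1,338.80 = £5,355.20.

£5,355.20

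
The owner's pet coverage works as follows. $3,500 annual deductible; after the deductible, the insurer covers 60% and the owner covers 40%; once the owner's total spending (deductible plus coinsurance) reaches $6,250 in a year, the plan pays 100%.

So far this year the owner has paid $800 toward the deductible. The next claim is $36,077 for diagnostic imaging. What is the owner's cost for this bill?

$800 of the $3,500 deductible is already met, leaving $2,700.
That leaves $36,077 − $2,700 = $33,377 for coinsurance.
Owner's 40% share of $33,377 is $13,350.80.
That puts the owner's cost at $2,700 + $13,350.80 = $16,050.80 before any cap.
Adding $16,050.80 to the $800 already spent would give $16,850.80, which exceeds the $6,250 cap; the owner pays just $6,250 − $800 = $5,450.

$5,450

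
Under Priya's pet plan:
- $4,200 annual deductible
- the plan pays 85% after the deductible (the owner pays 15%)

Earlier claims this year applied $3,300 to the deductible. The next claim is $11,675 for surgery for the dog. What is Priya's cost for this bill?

$2,516.25

Deductible still to meet: $4,200 − $3,300 = $900.
The remaining $10,775 (= $11,675 − $900) moves to coinsurance.
Owner's 15% share of $10,775 is $1,616.25.
So the owner owes $900 + $1,616.25 = $2,516.25.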